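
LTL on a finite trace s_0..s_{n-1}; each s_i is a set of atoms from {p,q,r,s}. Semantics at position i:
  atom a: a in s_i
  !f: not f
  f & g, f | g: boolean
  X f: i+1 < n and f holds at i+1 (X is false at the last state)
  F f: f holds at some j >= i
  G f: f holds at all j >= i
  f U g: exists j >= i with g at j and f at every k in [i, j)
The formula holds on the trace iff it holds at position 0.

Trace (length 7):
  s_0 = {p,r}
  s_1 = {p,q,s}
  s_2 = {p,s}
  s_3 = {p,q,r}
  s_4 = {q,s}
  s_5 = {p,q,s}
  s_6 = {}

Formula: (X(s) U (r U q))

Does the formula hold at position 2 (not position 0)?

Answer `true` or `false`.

Answer: false

Derivation:
s_0={p,r}: (X(s) U (r U q))=True X(s)=True s=False (r U q)=True r=True q=False
s_1={p,q,s}: (X(s) U (r U q))=True X(s)=True s=True (r U q)=True r=False q=True
s_2={p,s}: (X(s) U (r U q))=False X(s)=False s=True (r U q)=False r=False q=False
s_3={p,q,r}: (X(s) U (r U q))=True X(s)=True s=False (r U q)=True r=True q=True
s_4={q,s}: (X(s) U (r U q))=True X(s)=True s=True (r U q)=True r=False q=True
s_5={p,q,s}: (X(s) U (r U q))=True X(s)=False s=True (r U q)=True r=False q=True
s_6={}: (X(s) U (r U q))=False X(s)=False s=False (r U q)=False r=False q=False
Evaluating at position 2: result = False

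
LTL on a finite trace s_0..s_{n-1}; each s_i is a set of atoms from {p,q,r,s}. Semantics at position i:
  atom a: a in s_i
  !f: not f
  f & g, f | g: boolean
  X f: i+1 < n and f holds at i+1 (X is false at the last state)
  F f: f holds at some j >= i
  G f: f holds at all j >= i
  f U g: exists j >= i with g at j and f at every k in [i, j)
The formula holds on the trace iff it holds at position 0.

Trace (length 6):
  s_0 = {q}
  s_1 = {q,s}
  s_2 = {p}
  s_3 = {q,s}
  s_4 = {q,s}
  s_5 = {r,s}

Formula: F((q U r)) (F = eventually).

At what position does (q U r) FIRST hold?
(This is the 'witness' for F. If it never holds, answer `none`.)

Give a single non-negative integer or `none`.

s_0={q}: (q U r)=False q=True r=False
s_1={q,s}: (q U r)=False q=True r=False
s_2={p}: (q U r)=False q=False r=False
s_3={q,s}: (q U r)=True q=True r=False
s_4={q,s}: (q U r)=True q=True r=False
s_5={r,s}: (q U r)=True q=False r=True
F((q U r)) holds; first witness at position 3.

Answer: 3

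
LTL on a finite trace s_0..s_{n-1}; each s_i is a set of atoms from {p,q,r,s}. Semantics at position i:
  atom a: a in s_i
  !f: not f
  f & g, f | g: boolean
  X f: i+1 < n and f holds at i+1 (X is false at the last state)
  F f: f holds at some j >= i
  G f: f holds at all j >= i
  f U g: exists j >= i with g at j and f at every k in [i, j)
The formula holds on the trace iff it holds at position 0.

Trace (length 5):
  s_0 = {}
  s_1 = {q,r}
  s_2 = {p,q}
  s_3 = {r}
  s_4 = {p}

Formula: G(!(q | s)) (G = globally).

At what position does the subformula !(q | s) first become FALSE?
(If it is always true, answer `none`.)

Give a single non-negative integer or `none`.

s_0={}: !(q | s)=True (q | s)=False q=False s=False
s_1={q,r}: !(q | s)=False (q | s)=True q=True s=False
s_2={p,q}: !(q | s)=False (q | s)=True q=True s=False
s_3={r}: !(q | s)=True (q | s)=False q=False s=False
s_4={p}: !(q | s)=True (q | s)=False q=False s=False
G(!(q | s)) holds globally = False
First violation at position 1.

Answer: 1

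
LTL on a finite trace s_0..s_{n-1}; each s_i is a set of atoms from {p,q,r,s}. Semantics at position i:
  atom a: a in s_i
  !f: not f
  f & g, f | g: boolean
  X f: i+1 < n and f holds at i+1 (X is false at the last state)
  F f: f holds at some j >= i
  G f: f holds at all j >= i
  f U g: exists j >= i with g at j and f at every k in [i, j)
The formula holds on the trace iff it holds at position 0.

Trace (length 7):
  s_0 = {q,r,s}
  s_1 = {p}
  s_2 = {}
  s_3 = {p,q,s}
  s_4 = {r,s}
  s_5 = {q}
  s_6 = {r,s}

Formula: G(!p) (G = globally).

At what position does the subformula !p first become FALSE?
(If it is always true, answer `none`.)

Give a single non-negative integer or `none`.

Answer: 1

Derivation:
s_0={q,r,s}: !p=True p=False
s_1={p}: !p=False p=True
s_2={}: !p=True p=False
s_3={p,q,s}: !p=False p=True
s_4={r,s}: !p=True p=False
s_5={q}: !p=True p=False
s_6={r,s}: !p=True p=False
G(!p) holds globally = False
First violation at position 1.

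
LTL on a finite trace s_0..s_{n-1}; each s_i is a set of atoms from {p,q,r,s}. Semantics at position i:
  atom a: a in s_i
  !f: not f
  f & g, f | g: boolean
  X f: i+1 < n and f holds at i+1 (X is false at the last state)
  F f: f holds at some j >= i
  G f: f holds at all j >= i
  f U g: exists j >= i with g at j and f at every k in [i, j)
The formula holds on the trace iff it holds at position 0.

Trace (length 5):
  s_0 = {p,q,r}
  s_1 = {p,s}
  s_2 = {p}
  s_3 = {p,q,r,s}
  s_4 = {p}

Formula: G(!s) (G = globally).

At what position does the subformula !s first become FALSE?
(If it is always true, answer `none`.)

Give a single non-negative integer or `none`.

s_0={p,q,r}: !s=True s=False
s_1={p,s}: !s=False s=True
s_2={p}: !s=True s=False
s_3={p,q,r,s}: !s=False s=True
s_4={p}: !s=True s=False
G(!s) holds globally = False
First violation at position 1.

Answer: 1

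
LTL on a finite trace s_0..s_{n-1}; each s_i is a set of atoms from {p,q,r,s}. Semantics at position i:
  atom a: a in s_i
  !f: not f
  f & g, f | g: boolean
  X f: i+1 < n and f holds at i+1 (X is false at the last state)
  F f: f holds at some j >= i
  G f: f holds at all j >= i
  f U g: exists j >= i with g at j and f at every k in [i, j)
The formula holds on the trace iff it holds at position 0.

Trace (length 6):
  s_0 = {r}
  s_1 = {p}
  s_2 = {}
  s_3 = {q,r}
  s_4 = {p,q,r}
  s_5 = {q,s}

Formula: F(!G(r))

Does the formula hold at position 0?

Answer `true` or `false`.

s_0={r}: F(!G(r))=True !G(r)=True G(r)=False r=True
s_1={p}: F(!G(r))=True !G(r)=True G(r)=False r=False
s_2={}: F(!G(r))=True !G(r)=True G(r)=False r=False
s_3={q,r}: F(!G(r))=True !G(r)=True G(r)=False r=True
s_4={p,q,r}: F(!G(r))=True !G(r)=True G(r)=False r=True
s_5={q,s}: F(!G(r))=True !G(r)=True G(r)=False r=False

Answer: true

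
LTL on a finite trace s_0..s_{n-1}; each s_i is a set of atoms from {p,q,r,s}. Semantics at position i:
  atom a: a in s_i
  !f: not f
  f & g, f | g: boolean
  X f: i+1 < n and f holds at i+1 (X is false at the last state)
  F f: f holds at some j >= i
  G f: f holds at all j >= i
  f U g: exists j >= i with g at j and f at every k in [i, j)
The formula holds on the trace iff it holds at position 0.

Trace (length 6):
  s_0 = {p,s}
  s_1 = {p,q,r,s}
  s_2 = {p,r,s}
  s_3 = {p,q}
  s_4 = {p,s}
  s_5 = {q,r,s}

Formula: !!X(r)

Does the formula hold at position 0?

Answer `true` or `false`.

Answer: true

Derivation:
s_0={p,s}: !!X(r)=True !X(r)=False X(r)=True r=False
s_1={p,q,r,s}: !!X(r)=True !X(r)=False X(r)=True r=True
s_2={p,r,s}: !!X(r)=False !X(r)=True X(r)=False r=True
s_3={p,q}: !!X(r)=False !X(r)=True X(r)=False r=False
s_4={p,s}: !!X(r)=True !X(r)=False X(r)=True r=False
s_5={q,r,s}: !!X(r)=False !X(r)=True X(r)=False r=True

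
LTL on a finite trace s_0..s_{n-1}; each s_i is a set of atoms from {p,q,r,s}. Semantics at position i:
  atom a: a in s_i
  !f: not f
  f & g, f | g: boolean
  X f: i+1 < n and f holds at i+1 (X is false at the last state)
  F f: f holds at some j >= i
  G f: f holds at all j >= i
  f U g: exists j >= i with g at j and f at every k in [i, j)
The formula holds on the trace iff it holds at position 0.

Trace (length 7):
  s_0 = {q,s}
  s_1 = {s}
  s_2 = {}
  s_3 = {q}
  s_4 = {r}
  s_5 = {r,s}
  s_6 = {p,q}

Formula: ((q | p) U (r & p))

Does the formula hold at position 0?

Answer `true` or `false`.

Answer: false

Derivation:
s_0={q,s}: ((q | p) U (r & p))=False (q | p)=True q=True p=False (r & p)=False r=False
s_1={s}: ((q | p) U (r & p))=False (q | p)=False q=False p=False (r & p)=False r=False
s_2={}: ((q | p) U (r & p))=False (q | p)=False q=False p=False (r & p)=False r=False
s_3={q}: ((q | p) U (r & p))=False (q | p)=True q=True p=False (r & p)=False r=False
s_4={r}: ((q | p) U (r & p))=False (q | p)=False q=False p=False (r & p)=False r=True
s_5={r,s}: ((q | p) U (r & p))=False (q | p)=False q=False p=False (r & p)=False r=True
s_6={p,q}: ((q | p) U (r & p))=False (q | p)=True q=True p=True (r & p)=False r=False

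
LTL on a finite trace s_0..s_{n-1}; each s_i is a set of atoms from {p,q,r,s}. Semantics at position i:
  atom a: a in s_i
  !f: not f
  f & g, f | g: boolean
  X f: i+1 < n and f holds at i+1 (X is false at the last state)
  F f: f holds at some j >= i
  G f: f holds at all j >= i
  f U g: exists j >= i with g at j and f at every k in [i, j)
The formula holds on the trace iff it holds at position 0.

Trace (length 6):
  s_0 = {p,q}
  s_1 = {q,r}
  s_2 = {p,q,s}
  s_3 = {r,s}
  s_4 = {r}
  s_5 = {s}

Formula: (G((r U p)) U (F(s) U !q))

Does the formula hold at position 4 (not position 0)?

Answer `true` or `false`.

s_0={p,q}: (G((r U p)) U (F(s) U !q))=True G((r U p))=False (r U p)=True r=False p=True (F(s) U !q)=True F(s)=True s=False !q=False q=True
s_1={q,r}: (G((r U p)) U (F(s) U !q))=True G((r U p))=False (r U p)=True r=True p=False (F(s) U !q)=True F(s)=True s=False !q=False q=True
s_2={p,q,s}: (G((r U p)) U (F(s) U !q))=True G((r U p))=False (r U p)=True r=False p=True (F(s) U !q)=True F(s)=True s=True !q=False q=True
s_3={r,s}: (G((r U p)) U (F(s) U !q))=True G((r U p))=False (r U p)=False r=True p=False (F(s) U !q)=True F(s)=True s=True !q=True q=False
s_4={r}: (G((r U p)) U (F(s) U !q))=True G((r U p))=False (r U p)=False r=True p=False (F(s) U !q)=True F(s)=True s=False !q=True q=False
s_5={s}: (G((r U p)) U (F(s) U !q))=True G((r U p))=False (r U p)=False r=False p=False (F(s) U !q)=True F(s)=True s=True !q=True q=False
Evaluating at position 4: result = True

Answer: true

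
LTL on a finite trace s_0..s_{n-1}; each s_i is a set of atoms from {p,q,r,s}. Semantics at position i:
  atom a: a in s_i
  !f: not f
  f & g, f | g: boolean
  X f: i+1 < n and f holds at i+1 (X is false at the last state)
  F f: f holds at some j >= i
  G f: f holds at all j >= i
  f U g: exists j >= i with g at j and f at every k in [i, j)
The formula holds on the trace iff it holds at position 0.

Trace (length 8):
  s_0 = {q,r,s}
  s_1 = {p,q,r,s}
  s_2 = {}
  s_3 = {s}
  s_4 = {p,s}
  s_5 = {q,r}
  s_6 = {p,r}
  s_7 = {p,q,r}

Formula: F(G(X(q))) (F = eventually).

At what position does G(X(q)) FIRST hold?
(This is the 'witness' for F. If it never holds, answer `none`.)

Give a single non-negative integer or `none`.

Answer: none

Derivation:
s_0={q,r,s}: G(X(q))=False X(q)=True q=True
s_1={p,q,r,s}: G(X(q))=False X(q)=False q=True
s_2={}: G(X(q))=False X(q)=False q=False
s_3={s}: G(X(q))=False X(q)=False q=False
s_4={p,s}: G(X(q))=False X(q)=True q=False
s_5={q,r}: G(X(q))=False X(q)=False q=True
s_6={p,r}: G(X(q))=False X(q)=True q=False
s_7={p,q,r}: G(X(q))=False X(q)=False q=True
F(G(X(q))) does not hold (no witness exists).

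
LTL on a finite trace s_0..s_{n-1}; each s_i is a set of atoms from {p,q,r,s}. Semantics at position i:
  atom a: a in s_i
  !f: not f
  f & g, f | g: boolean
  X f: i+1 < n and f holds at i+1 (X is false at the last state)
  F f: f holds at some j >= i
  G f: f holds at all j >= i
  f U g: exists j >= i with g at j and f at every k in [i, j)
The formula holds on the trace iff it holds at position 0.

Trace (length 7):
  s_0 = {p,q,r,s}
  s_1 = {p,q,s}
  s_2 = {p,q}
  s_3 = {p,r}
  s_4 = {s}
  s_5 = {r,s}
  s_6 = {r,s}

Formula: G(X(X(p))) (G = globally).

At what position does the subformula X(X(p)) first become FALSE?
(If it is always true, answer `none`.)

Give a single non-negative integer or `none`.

Answer: 2

Derivation:
s_0={p,q,r,s}: X(X(p))=True X(p)=True p=True
s_1={p,q,s}: X(X(p))=True X(p)=True p=True
s_2={p,q}: X(X(p))=False X(p)=True p=True
s_3={p,r}: X(X(p))=False X(p)=False p=True
s_4={s}: X(X(p))=False X(p)=False p=False
s_5={r,s}: X(X(p))=False X(p)=False p=False
s_6={r,s}: X(X(p))=False X(p)=False p=False
G(X(X(p))) holds globally = False
First violation at position 2.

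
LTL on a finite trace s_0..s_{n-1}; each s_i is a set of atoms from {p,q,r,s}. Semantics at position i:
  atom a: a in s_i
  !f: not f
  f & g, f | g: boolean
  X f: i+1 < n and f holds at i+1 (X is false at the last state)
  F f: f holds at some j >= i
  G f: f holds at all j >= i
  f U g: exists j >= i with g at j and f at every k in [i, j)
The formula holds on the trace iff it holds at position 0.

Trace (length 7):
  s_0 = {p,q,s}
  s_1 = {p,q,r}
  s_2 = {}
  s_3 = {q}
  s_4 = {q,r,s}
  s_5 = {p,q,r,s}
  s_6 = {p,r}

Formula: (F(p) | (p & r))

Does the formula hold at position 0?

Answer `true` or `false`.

s_0={p,q,s}: (F(p) | (p & r))=True F(p)=True p=True (p & r)=False r=False
s_1={p,q,r}: (F(p) | (p & r))=True F(p)=True p=True (p & r)=True r=True
s_2={}: (F(p) | (p & r))=True F(p)=True p=False (p & r)=False r=False
s_3={q}: (F(p) | (p & r))=True F(p)=True p=False (p & r)=False r=False
s_4={q,r,s}: (F(p) | (p & r))=True F(p)=True p=False (p & r)=False r=True
s_5={p,q,r,s}: (F(p) | (p & r))=True F(p)=True p=True (p & r)=True r=True
s_6={p,r}: (F(p) | (p & r))=True F(p)=True p=True (p & r)=True r=True

Answer: true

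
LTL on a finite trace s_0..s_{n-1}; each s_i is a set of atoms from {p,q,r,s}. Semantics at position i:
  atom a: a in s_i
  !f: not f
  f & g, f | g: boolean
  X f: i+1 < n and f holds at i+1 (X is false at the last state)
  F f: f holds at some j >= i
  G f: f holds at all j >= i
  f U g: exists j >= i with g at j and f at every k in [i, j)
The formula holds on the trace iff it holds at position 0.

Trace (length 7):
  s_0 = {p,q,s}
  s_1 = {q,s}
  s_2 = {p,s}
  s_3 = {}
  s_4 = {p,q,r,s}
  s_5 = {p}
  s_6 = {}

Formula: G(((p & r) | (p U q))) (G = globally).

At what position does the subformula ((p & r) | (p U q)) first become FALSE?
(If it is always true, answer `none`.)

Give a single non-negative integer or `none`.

s_0={p,q,s}: ((p & r) | (p U q))=True (p & r)=False p=True r=False (p U q)=True q=True
s_1={q,s}: ((p & r) | (p U q))=True (p & r)=False p=False r=False (p U q)=True q=True
s_2={p,s}: ((p & r) | (p U q))=False (p & r)=False p=True r=False (p U q)=False q=False
s_3={}: ((p & r) | (p U q))=False (p & r)=False p=False r=False (p U q)=False q=False
s_4={p,q,r,s}: ((p & r) | (p U q))=True (p & r)=True p=True r=True (p U q)=True q=True
s_5={p}: ((p & r) | (p U q))=False (p & r)=False p=True r=False (p U q)=False q=False
s_6={}: ((p & r) | (p U q))=False (p & r)=False p=False r=False (p U q)=False q=False
G(((p & r) | (p U q))) holds globally = False
First violation at position 2.

Answer: 2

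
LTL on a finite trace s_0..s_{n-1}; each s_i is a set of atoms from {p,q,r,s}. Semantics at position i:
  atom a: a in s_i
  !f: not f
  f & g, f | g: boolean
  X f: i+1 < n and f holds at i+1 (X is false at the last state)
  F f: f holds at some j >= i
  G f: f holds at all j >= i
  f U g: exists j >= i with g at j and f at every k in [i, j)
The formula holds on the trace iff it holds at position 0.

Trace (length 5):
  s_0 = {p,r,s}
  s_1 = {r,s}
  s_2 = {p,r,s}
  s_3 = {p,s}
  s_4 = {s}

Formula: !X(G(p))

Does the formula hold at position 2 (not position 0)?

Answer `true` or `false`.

s_0={p,r,s}: !X(G(p))=True X(G(p))=False G(p)=False p=True
s_1={r,s}: !X(G(p))=True X(G(p))=False G(p)=False p=False
s_2={p,r,s}: !X(G(p))=True X(G(p))=False G(p)=False p=True
s_3={p,s}: !X(G(p))=True X(G(p))=False G(p)=False p=True
s_4={s}: !X(G(p))=True X(G(p))=False G(p)=False p=False
Evaluating at position 2: result = True

Answer: true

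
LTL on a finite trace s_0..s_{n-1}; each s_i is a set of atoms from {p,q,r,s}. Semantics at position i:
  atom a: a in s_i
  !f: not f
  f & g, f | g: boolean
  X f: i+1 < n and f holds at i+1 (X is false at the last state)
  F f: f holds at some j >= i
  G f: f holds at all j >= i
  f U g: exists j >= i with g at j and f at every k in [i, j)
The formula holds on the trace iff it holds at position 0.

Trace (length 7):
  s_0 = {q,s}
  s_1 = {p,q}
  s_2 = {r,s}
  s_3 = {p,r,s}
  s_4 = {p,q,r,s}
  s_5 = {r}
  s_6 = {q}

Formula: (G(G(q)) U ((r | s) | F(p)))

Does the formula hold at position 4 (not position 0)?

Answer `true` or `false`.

s_0={q,s}: (G(G(q)) U ((r | s) | F(p)))=True G(G(q))=False G(q)=False q=True ((r | s) | F(p))=True (r | s)=True r=False s=True F(p)=True p=False
s_1={p,q}: (G(G(q)) U ((r | s) | F(p)))=True G(G(q))=False G(q)=False q=True ((r | s) | F(p))=True (r | s)=False r=False s=False F(p)=True p=True
s_2={r,s}: (G(G(q)) U ((r | s) | F(p)))=True G(G(q))=False G(q)=False q=False ((r | s) | F(p))=True (r | s)=True r=True s=True F(p)=True p=False
s_3={p,r,s}: (G(G(q)) U ((r | s) | F(p)))=True G(G(q))=False G(q)=False q=False ((r | s) | F(p))=True (r | s)=True r=True s=True F(p)=True p=True
s_4={p,q,r,s}: (G(G(q)) U ((r | s) | F(p)))=True G(G(q))=False G(q)=False q=True ((r | s) | F(p))=True (r | s)=True r=True s=True F(p)=True p=True
s_5={r}: (G(G(q)) U ((r | s) | F(p)))=True G(G(q))=False G(q)=False q=False ((r | s) | F(p))=True (r | s)=True r=True s=False F(p)=False p=False
s_6={q}: (G(G(q)) U ((r | s) | F(p)))=False G(G(q))=True G(q)=True q=True ((r | s) | F(p))=False (r | s)=False r=False s=False F(p)=False p=False
Evaluating at position 4: result = True

Answer: true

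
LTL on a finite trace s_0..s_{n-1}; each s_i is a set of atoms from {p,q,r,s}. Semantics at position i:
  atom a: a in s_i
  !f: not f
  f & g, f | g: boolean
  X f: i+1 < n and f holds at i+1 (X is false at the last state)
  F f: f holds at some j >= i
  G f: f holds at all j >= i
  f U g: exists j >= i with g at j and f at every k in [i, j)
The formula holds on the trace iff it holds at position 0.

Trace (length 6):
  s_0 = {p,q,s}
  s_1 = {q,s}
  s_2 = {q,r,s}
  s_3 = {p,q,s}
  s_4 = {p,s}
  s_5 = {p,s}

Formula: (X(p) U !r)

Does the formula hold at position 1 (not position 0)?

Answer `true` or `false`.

s_0={p,q,s}: (X(p) U !r)=True X(p)=False p=True !r=True r=False
s_1={q,s}: (X(p) U !r)=True X(p)=False p=False !r=True r=False
s_2={q,r,s}: (X(p) U !r)=True X(p)=True p=False !r=False r=True
s_3={p,q,s}: (X(p) U !r)=True X(p)=True p=True !r=True r=False
s_4={p,s}: (X(p) U !r)=True X(p)=True p=True !r=True r=False
s_5={p,s}: (X(p) U !r)=True X(p)=False p=True !r=True r=False
Evaluating at position 1: result = True

Answer: true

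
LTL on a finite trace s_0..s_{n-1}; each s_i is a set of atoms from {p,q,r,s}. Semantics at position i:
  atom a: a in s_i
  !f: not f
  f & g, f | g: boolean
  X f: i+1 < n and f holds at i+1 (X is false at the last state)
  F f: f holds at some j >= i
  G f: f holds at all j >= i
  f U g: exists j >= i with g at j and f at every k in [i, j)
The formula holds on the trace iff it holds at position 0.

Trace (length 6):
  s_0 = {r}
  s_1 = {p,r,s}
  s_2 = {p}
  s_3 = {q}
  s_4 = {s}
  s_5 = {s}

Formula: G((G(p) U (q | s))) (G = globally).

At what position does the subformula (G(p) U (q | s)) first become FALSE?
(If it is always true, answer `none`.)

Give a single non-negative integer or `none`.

Answer: 0

Derivation:
s_0={r}: (G(p) U (q | s))=False G(p)=False p=False (q | s)=False q=False s=False
s_1={p,r,s}: (G(p) U (q | s))=True G(p)=False p=True (q | s)=True q=False s=True
s_2={p}: (G(p) U (q | s))=False G(p)=False p=True (q | s)=False q=False s=False
s_3={q}: (G(p) U (q | s))=True G(p)=False p=False (q | s)=True q=True s=False
s_4={s}: (G(p) U (q | s))=True G(p)=False p=False (q | s)=True q=False s=True
s_5={s}: (G(p) U (q | s))=True G(p)=False p=False (q | s)=True q=False s=True
G((G(p) U (q | s))) holds globally = False
First violation at position 0.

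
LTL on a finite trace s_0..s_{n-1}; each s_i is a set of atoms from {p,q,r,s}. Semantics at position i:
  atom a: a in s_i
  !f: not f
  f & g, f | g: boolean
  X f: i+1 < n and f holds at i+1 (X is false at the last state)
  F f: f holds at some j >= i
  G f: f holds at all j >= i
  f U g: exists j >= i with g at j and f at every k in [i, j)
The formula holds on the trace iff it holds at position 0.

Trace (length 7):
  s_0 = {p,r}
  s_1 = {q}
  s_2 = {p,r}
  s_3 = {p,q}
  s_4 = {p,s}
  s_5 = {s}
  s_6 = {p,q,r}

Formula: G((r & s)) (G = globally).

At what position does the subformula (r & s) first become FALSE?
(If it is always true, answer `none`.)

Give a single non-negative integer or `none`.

Answer: 0

Derivation:
s_0={p,r}: (r & s)=False r=True s=False
s_1={q}: (r & s)=False r=False s=False
s_2={p,r}: (r & s)=False r=True s=False
s_3={p,q}: (r & s)=False r=False s=False
s_4={p,s}: (r & s)=False r=False s=True
s_5={s}: (r & s)=False r=False s=True
s_6={p,q,r}: (r & s)=False r=True s=False
G((r & s)) holds globally = False
First violation at position 0.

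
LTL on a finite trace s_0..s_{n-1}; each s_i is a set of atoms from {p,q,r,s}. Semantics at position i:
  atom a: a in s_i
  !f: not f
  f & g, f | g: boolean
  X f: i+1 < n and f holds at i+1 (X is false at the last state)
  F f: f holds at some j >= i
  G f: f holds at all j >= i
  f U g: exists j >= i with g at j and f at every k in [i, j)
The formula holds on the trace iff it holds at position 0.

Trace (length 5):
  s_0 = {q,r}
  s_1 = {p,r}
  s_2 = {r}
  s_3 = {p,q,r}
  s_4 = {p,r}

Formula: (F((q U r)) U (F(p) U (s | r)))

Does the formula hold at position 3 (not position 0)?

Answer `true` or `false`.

Answer: true

Derivation:
s_0={q,r}: (F((q U r)) U (F(p) U (s | r)))=True F((q U r))=True (q U r)=True q=True r=True (F(p) U (s | r))=True F(p)=True p=False (s | r)=True s=False
s_1={p,r}: (F((q U r)) U (F(p) U (s | r)))=True F((q U r))=True (q U r)=True q=False r=True (F(p) U (s | r))=True F(p)=True p=True (s | r)=True s=False
s_2={r}: (F((q U r)) U (F(p) U (s | r)))=True F((q U r))=True (q U r)=True q=False r=True (F(p) U (s | r))=True F(p)=True p=False (s | r)=True s=False
s_3={p,q,r}: (F((q U r)) U (F(p) U (s | r)))=True F((q U r))=True (q U r)=True q=True r=True (F(p) U (s | r))=True F(p)=True p=True (s | r)=True s=False
s_4={p,r}: (F((q U r)) U (F(p) U (s | r)))=True F((q U r))=True (q U r)=True q=False r=True (F(p) U (s | r))=True F(p)=True p=True (s | r)=True s=False
Evaluating at position 3: result = True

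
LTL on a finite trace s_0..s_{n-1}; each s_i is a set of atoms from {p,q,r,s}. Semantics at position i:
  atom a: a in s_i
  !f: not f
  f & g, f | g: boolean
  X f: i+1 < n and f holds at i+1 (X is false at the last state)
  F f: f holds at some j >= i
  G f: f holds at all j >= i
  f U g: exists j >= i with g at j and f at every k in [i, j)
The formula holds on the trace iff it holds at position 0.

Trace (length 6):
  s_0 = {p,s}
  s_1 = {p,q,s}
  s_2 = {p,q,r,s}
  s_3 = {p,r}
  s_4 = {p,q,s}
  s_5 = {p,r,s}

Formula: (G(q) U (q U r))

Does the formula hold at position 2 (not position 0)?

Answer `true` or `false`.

s_0={p,s}: (G(q) U (q U r))=False G(q)=False q=False (q U r)=False r=False
s_1={p,q,s}: (G(q) U (q U r))=True G(q)=False q=True (q U r)=True r=False
s_2={p,q,r,s}: (G(q) U (q U r))=True G(q)=False q=True (q U r)=True r=True
s_3={p,r}: (G(q) U (q U r))=True G(q)=False q=False (q U r)=True r=True
s_4={p,q,s}: (G(q) U (q U r))=True G(q)=False q=True (q U r)=True r=False
s_5={p,r,s}: (G(q) U (q U r))=True G(q)=False q=False (q U r)=True r=True
Evaluating at position 2: result = True

Answer: true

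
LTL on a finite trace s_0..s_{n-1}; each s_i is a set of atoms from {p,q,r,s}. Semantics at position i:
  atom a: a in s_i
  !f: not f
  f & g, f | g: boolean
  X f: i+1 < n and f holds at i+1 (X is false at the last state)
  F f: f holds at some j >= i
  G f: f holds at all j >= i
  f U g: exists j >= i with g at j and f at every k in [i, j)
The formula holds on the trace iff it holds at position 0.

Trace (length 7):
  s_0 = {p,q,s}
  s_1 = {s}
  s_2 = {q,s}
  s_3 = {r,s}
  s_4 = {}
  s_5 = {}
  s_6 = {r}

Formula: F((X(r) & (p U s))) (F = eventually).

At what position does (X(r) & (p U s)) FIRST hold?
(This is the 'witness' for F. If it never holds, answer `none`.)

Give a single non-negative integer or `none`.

s_0={p,q,s}: (X(r) & (p U s))=False X(r)=False r=False (p U s)=True p=True s=True
s_1={s}: (X(r) & (p U s))=False X(r)=False r=False (p U s)=True p=False s=True
s_2={q,s}: (X(r) & (p U s))=True X(r)=True r=False (p U s)=True p=False s=True
s_3={r,s}: (X(r) & (p U s))=False X(r)=False r=True (p U s)=True p=False s=True
s_4={}: (X(r) & (p U s))=False X(r)=False r=False (p U s)=False p=False s=False
s_5={}: (X(r) & (p U s))=False X(r)=True r=False (p U s)=False p=False s=False
s_6={r}: (X(r) & (p U s))=False X(r)=False r=True (p U s)=False p=False s=False
F((X(r) & (p U s))) holds; first witness at position 2.

Answer: 2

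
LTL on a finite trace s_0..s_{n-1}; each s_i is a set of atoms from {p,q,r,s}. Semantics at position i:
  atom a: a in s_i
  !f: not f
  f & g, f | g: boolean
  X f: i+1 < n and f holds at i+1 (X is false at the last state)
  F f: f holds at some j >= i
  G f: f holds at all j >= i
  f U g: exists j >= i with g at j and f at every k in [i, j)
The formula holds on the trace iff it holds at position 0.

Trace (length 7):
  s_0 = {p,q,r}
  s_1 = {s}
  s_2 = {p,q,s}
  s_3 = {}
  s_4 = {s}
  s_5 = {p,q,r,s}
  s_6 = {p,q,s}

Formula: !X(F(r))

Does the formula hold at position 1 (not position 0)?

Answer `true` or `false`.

Answer: false

Derivation:
s_0={p,q,r}: !X(F(r))=False X(F(r))=True F(r)=True r=True
s_1={s}: !X(F(r))=False X(F(r))=True F(r)=True r=False
s_2={p,q,s}: !X(F(r))=False X(F(r))=True F(r)=True r=False
s_3={}: !X(F(r))=False X(F(r))=True F(r)=True r=False
s_4={s}: !X(F(r))=False X(F(r))=True F(r)=True r=False
s_5={p,q,r,s}: !X(F(r))=True X(F(r))=False F(r)=True r=True
s_6={p,q,s}: !X(F(r))=True X(F(r))=False F(r)=False r=False
Evaluating at position 1: result = False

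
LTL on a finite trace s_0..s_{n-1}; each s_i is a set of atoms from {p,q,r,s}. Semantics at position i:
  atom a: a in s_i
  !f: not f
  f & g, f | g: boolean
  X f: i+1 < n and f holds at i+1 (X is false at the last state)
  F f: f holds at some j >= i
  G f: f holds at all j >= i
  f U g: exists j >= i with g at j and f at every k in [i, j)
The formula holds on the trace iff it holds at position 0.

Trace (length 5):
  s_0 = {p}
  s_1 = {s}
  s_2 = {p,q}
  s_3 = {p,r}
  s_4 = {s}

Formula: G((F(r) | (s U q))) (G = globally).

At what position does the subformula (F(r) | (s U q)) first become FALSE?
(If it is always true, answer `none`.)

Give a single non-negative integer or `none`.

s_0={p}: (F(r) | (s U q))=True F(r)=True r=False (s U q)=False s=False q=False
s_1={s}: (F(r) | (s U q))=True F(r)=True r=False (s U q)=True s=True q=False
s_2={p,q}: (F(r) | (s U q))=True F(r)=True r=False (s U q)=True s=False q=True
s_3={p,r}: (F(r) | (s U q))=True F(r)=True r=True (s U q)=False s=False q=False
s_4={s}: (F(r) | (s U q))=False F(r)=False r=False (s U q)=False s=True q=False
G((F(r) | (s U q))) holds globally = False
First violation at position 4.

Answer: 4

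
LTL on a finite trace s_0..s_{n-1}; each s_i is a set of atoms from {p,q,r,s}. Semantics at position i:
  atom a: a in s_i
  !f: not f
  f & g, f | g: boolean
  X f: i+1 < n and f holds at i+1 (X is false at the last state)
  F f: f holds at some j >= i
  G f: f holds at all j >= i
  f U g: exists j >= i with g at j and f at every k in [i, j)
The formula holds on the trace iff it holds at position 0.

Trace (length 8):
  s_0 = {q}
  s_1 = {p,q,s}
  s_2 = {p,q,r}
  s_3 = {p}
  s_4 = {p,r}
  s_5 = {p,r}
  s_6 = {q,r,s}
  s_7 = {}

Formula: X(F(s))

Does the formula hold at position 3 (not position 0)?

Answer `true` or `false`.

s_0={q}: X(F(s))=True F(s)=True s=False
s_1={p,q,s}: X(F(s))=True F(s)=True s=True
s_2={p,q,r}: X(F(s))=True F(s)=True s=False
s_3={p}: X(F(s))=True F(s)=True s=False
s_4={p,r}: X(F(s))=True F(s)=True s=False
s_5={p,r}: X(F(s))=True F(s)=True s=False
s_6={q,r,s}: X(F(s))=False F(s)=True s=True
s_7={}: X(F(s))=False F(s)=False s=False
Evaluating at position 3: result = True

Answer: true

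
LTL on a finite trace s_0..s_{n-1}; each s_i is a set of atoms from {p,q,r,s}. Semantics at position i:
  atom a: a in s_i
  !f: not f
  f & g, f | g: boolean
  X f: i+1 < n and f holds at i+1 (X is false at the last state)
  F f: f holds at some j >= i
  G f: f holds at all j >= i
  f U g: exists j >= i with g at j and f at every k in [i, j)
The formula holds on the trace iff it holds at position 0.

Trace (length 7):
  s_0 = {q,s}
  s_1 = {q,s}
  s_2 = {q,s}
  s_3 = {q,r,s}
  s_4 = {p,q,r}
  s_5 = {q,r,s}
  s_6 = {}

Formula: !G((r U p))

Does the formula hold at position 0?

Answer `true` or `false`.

s_0={q,s}: !G((r U p))=True G((r U p))=False (r U p)=False r=False p=False
s_1={q,s}: !G((r U p))=True G((r U p))=False (r U p)=False r=False p=False
s_2={q,s}: !G((r U p))=True G((r U p))=False (r U p)=False r=False p=False
s_3={q,r,s}: !G((r U p))=True G((r U p))=False (r U p)=True r=True p=False
s_4={p,q,r}: !G((r U p))=True G((r U p))=False (r U p)=True r=True p=True
s_5={q,r,s}: !G((r U p))=True G((r U p))=False (r U p)=False r=True p=False
s_6={}: !G((r U p))=True G((r U p))=False (r U p)=False r=False p=False

Answer: true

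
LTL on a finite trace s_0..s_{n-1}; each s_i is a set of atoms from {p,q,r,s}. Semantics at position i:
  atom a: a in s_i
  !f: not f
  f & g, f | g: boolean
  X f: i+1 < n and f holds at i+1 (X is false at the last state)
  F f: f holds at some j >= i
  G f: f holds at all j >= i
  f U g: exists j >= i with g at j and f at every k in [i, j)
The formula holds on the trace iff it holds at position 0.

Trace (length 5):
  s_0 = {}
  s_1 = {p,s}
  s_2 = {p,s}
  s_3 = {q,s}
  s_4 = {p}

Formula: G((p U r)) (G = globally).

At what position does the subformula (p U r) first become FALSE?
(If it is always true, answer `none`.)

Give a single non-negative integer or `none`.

s_0={}: (p U r)=False p=False r=False
s_1={p,s}: (p U r)=False p=True r=False
s_2={p,s}: (p U r)=False p=True r=False
s_3={q,s}: (p U r)=False p=False r=False
s_4={p}: (p U r)=False p=True r=False
G((p U r)) holds globally = False
First violation at position 0.

Answer: 0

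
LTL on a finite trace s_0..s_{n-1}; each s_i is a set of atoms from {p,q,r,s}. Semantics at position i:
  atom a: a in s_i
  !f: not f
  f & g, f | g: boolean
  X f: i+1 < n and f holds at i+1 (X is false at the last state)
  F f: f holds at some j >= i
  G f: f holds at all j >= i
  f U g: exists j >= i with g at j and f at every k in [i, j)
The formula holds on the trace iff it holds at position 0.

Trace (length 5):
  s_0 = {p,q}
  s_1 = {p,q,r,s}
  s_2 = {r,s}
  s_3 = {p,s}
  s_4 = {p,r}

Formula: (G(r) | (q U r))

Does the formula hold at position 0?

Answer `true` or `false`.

Answer: true

Derivation:
s_0={p,q}: (G(r) | (q U r))=True G(r)=False r=False (q U r)=True q=True
s_1={p,q,r,s}: (G(r) | (q U r))=True G(r)=False r=True (q U r)=True q=True
s_2={r,s}: (G(r) | (q U r))=True G(r)=False r=True (q U r)=True q=False
s_3={p,s}: (G(r) | (q U r))=False G(r)=False r=False (q U r)=False q=False
s_4={p,r}: (G(r) | (q U r))=True G(r)=True r=True (q U r)=True q=False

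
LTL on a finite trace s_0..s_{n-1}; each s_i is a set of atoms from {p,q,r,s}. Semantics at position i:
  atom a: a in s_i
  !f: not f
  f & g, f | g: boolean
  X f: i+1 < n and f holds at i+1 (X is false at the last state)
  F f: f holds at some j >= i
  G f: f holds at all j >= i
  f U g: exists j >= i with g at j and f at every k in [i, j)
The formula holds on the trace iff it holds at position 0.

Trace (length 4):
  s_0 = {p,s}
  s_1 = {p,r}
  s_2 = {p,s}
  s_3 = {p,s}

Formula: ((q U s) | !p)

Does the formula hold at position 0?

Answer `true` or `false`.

s_0={p,s}: ((q U s) | !p)=True (q U s)=True q=False s=True !p=False p=True
s_1={p,r}: ((q U s) | !p)=False (q U s)=False q=False s=False !p=False p=True
s_2={p,s}: ((q U s) | !p)=True (q U s)=True q=False s=True !p=False p=True
s_3={p,s}: ((q U s) | !p)=True (q U s)=True q=False s=True !p=False p=True

Answer: true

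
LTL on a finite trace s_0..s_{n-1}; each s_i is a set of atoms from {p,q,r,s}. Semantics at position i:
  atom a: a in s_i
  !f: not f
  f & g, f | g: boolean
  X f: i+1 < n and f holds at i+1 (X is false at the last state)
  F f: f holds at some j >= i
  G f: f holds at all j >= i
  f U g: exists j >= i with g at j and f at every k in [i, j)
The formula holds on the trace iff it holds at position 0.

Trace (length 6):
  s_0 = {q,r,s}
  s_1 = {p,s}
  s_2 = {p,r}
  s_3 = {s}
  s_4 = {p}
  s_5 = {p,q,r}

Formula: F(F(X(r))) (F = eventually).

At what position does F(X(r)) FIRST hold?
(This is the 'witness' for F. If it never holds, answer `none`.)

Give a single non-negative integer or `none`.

Answer: 0

Derivation:
s_0={q,r,s}: F(X(r))=True X(r)=False r=True
s_1={p,s}: F(X(r))=True X(r)=True r=False
s_2={p,r}: F(X(r))=True X(r)=False r=True
s_3={s}: F(X(r))=True X(r)=False r=False
s_4={p}: F(X(r))=True X(r)=True r=False
s_5={p,q,r}: F(X(r))=False X(r)=False r=True
F(F(X(r))) holds; first witness at position 0.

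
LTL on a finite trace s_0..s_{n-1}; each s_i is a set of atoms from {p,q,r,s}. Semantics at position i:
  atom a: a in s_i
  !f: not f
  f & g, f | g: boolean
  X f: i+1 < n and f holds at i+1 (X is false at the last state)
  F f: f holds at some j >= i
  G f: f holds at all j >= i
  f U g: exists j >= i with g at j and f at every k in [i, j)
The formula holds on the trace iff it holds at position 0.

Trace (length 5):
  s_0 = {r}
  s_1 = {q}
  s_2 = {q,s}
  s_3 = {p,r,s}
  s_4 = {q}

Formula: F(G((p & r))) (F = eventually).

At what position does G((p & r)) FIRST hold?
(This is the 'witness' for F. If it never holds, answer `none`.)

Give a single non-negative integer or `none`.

Answer: none

Derivation:
s_0={r}: G((p & r))=False (p & r)=False p=False r=True
s_1={q}: G((p & r))=False (p & r)=False p=False r=False
s_2={q,s}: G((p & r))=False (p & r)=False p=False r=False
s_3={p,r,s}: G((p & r))=False (p & r)=True p=True r=True
s_4={q}: G((p & r))=False (p & r)=False p=False r=False
F(G((p & r))) does not hold (no witness exists).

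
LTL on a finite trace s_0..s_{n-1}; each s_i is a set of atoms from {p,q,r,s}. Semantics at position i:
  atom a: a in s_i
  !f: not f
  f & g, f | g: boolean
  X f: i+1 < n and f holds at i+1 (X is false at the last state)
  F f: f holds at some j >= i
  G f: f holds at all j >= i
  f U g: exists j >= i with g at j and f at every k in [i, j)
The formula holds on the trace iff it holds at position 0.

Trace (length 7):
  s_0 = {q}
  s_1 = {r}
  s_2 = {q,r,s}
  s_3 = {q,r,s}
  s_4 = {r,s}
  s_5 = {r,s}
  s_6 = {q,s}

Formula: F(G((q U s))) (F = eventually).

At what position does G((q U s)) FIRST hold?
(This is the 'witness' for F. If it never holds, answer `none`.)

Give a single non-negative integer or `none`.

s_0={q}: G((q U s))=False (q U s)=False q=True s=False
s_1={r}: G((q U s))=False (q U s)=False q=False s=False
s_2={q,r,s}: G((q U s))=True (q U s)=True q=True s=True
s_3={q,r,s}: G((q U s))=True (q U s)=True q=True s=True
s_4={r,s}: G((q U s))=True (q U s)=True q=False s=True
s_5={r,s}: G((q U s))=True (q U s)=True q=False s=True
s_6={q,s}: G((q U s))=True (q U s)=True q=True s=True
F(G((q U s))) holds; first witness at position 2.

Answer: 2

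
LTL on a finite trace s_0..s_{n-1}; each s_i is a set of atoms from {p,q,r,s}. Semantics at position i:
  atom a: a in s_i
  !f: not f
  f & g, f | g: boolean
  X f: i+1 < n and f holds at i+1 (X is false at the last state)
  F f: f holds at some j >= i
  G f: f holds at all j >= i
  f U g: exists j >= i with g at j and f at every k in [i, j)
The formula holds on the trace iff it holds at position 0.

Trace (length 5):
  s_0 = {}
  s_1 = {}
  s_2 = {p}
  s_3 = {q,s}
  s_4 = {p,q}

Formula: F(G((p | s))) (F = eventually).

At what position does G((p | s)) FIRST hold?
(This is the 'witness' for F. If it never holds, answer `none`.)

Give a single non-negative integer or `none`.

s_0={}: G((p | s))=False (p | s)=False p=False s=False
s_1={}: G((p | s))=False (p | s)=False p=False s=False
s_2={p}: G((p | s))=True (p | s)=True p=True s=False
s_3={q,s}: G((p | s))=True (p | s)=True p=False s=True
s_4={p,q}: G((p | s))=True (p | s)=True p=True s=False
F(G((p | s))) holds; first witness at position 2.

Answer: 2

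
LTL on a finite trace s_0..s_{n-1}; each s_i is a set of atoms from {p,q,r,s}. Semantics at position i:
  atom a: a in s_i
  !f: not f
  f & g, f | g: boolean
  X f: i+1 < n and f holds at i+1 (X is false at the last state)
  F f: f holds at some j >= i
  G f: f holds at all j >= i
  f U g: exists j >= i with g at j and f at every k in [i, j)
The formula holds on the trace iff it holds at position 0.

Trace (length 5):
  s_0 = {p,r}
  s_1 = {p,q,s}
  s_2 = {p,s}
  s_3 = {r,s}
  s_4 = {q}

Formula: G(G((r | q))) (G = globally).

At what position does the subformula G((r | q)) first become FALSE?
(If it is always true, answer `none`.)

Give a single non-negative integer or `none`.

Answer: 0

Derivation:
s_0={p,r}: G((r | q))=False (r | q)=True r=True q=False
s_1={p,q,s}: G((r | q))=False (r | q)=True r=False q=True
s_2={p,s}: G((r | q))=False (r | q)=False r=False q=False
s_3={r,s}: G((r | q))=True (r | q)=True r=True q=False
s_4={q}: G((r | q))=True (r | q)=True r=False q=True
G(G((r | q))) holds globally = False
First violation at position 0.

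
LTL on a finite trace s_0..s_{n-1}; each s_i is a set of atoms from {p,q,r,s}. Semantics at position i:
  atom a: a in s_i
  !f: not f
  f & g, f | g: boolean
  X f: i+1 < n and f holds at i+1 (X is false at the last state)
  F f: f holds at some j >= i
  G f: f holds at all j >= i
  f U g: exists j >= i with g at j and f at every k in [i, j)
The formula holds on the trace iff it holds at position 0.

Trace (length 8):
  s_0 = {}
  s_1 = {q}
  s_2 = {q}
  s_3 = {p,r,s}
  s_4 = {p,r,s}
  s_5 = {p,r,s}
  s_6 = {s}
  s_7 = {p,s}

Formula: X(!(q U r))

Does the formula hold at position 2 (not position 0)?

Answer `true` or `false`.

s_0={}: X(!(q U r))=False !(q U r)=True (q U r)=False q=False r=False
s_1={q}: X(!(q U r))=False !(q U r)=False (q U r)=True q=True r=False
s_2={q}: X(!(q U r))=False !(q U r)=False (q U r)=True q=True r=False
s_3={p,r,s}: X(!(q U r))=False !(q U r)=False (q U r)=True q=False r=True
s_4={p,r,s}: X(!(q U r))=False !(q U r)=False (q U r)=True q=False r=True
s_5={p,r,s}: X(!(q U r))=True !(q U r)=False (q U r)=True q=False r=True
s_6={s}: X(!(q U r))=True !(q U r)=True (q U r)=False q=False r=False
s_7={p,s}: X(!(q U r))=False !(q U r)=True (q U r)=False q=False r=False
Evaluating at position 2: result = False

Answer: false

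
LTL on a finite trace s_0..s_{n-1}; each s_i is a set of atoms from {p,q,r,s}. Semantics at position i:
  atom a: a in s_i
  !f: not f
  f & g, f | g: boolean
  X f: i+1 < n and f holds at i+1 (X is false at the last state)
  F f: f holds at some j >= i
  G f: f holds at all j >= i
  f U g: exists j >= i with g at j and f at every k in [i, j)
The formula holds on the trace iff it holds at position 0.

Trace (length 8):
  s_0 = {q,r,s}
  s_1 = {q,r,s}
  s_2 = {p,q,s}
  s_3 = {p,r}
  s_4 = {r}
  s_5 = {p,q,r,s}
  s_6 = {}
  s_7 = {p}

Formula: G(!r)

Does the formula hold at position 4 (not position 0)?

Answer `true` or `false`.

Answer: false

Derivation:
s_0={q,r,s}: G(!r)=False !r=False r=True
s_1={q,r,s}: G(!r)=False !r=False r=True
s_2={p,q,s}: G(!r)=False !r=True r=False
s_3={p,r}: G(!r)=False !r=False r=True
s_4={r}: G(!r)=False !r=False r=True
s_5={p,q,r,s}: G(!r)=False !r=False r=True
s_6={}: G(!r)=True !r=True r=False
s_7={p}: G(!r)=True !r=True r=False
Evaluating at position 4: result = False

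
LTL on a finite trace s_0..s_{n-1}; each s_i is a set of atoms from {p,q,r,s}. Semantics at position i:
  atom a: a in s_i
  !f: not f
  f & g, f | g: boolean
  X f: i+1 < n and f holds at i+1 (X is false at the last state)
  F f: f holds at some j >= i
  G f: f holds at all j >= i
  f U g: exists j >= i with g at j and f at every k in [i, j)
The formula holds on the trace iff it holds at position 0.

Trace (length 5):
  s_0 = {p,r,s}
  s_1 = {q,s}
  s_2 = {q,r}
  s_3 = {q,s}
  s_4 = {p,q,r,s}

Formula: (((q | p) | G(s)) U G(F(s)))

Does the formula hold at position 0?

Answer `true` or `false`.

s_0={p,r,s}: (((q | p) | G(s)) U G(F(s)))=True ((q | p) | G(s))=True (q | p)=True q=False p=True G(s)=False s=True G(F(s))=True F(s)=True
s_1={q,s}: (((q | p) | G(s)) U G(F(s)))=True ((q | p) | G(s))=True (q | p)=True q=True p=False G(s)=False s=True G(F(s))=True F(s)=True
s_2={q,r}: (((q | p) | G(s)) U G(F(s)))=True ((q | p) | G(s))=True (q | p)=True q=True p=False G(s)=False s=False G(F(s))=True F(s)=True
s_3={q,s}: (((q | p) | G(s)) U G(F(s)))=True ((q | p) | G(s))=True (q | p)=True q=True p=False G(s)=True s=True G(F(s))=True F(s)=True
s_4={p,q,r,s}: (((q | p) | G(s)) U G(F(s)))=True ((q | p) | G(s))=True (q | p)=True q=True p=True G(s)=True s=True G(F(s))=True F(s)=True

Answer: true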